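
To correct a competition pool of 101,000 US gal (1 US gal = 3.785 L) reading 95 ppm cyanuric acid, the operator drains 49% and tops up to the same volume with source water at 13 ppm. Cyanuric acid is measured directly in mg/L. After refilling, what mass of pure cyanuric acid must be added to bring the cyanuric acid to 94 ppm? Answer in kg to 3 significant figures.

15.0 kg

Volume: 101,000 US gal × 3.785 L/gal = 382,285 L.
After draining 49% and refilling: 95 × 0.51 + 13 × 0.49 = 54.82 ppm.
Deficit to target: 94 − 54.82 = 39.18 mg/L.
Mass: 39.18 mg/L × 382,285 L = 14,980 g cyanuric acid.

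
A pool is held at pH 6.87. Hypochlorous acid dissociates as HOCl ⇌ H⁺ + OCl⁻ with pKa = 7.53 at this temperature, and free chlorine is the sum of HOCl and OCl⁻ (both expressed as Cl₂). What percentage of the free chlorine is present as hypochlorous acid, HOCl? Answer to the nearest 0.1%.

[OCl⁻]/[HOCl] = 10^(pH − pKa) = 10^(6.87 − 7.53) = 10^-0.66 = 0.2188.
Fraction as HOCl = 1 / (1 + 0.2188) = 0.8205.

82.0%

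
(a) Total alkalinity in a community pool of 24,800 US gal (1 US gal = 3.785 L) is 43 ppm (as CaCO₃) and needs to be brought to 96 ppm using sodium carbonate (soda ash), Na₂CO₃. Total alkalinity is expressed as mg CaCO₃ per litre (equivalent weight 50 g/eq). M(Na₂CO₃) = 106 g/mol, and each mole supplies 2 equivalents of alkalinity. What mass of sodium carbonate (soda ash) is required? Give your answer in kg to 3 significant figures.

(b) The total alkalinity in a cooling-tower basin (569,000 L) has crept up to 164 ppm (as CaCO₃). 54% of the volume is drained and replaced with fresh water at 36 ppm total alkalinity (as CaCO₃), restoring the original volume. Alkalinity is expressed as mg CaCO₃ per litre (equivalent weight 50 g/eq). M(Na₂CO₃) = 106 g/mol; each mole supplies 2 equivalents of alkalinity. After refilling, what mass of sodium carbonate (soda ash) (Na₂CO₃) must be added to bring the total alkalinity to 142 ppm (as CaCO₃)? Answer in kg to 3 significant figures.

(a) 5.27 kg; (b) 28.4 kg

(a) Volume: 24,800 US gal × 3.785 L/gal = 93,868 L.
(a) Alkalinity to add: (96 − 43) = 53 mg/L as CaCO₃ × 93,868 L = 4975 g as CaCO₃.
(a) Equivalents: 4975 g ÷ 50 g/eq = 99.5 eq.
(a) Each mole of Na₂CO₃ supplies 2 eq, so 99.5 / 2 = 49.75 mol.
(a) Mass: 49.75 mol × 106 g/mol = 5274 g.

(b) After draining 54% and refilling: 164 × 0.46 + 36 × 0.54 = 94.88 ppm.
(b) Deficit to target: 142 − 94.88 = 47.12 mg/L.
(b) As CaCO₃: 47.12 mg/L × 569,000 L = 26,810 g; ÷ 50 g/eq ÷ 2 = 268.1 mol Na₂CO₃.
(b) Mass: 268.1 × 106 = 28,420 g.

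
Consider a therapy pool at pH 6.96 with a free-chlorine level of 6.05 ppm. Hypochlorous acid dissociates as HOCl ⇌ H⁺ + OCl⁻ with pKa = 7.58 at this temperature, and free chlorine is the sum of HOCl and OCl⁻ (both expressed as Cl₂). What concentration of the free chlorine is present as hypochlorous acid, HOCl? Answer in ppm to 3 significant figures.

4.88 ppm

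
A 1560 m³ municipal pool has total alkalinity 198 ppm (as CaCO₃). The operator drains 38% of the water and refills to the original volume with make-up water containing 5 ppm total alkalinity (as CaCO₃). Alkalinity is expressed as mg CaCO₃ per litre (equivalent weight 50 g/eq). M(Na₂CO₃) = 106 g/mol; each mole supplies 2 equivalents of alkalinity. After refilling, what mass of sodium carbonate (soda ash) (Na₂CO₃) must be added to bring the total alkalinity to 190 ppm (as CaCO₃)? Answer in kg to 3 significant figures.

108 kg

Volume: 1560 m³ = 1,560,000 L.
After draining 38% and refilling: 198 × 0.62 + 5 × 0.38 = 124.66 ppm.
Deficit to target: 190 − 124.66 = 65.34 mg/L.
As CaCO₃: 65.34 mg/L × 1,560,000 L = 101,900 g; ÷ 50 g/eq ÷ 2 = 1019 mol Na₂CO₃.
Mass: 1019 × 106 = 108,000 g.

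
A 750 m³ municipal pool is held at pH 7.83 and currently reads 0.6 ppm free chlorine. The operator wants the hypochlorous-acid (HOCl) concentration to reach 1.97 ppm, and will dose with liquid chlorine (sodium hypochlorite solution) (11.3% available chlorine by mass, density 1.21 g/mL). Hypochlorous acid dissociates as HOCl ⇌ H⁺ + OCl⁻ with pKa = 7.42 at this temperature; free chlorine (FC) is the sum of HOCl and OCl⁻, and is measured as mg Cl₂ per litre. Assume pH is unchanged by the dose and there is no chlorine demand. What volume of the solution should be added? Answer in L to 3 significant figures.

35.3 L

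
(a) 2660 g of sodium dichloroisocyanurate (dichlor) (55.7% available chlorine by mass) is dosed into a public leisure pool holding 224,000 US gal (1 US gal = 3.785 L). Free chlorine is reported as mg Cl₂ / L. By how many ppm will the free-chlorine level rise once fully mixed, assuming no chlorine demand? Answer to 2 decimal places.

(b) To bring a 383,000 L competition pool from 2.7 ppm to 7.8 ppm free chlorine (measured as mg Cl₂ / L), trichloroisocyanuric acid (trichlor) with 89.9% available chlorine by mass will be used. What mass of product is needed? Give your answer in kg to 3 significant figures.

(a) 1.75 ppm; (b) 2.17 kg

(a) Volume: 224,000 US gal × 3.785 L/gal = 847,840 L.
(a) Available chlorine delivered: 2660 g × 0.557 = 1482 g as Cl₂.
(a) Concentration rise: 1482 g / 847,840 L = 1.748 mg/L = 1.75 ppm.

(b) Chlorine deficit: 7.8 − 2.7 = 5.1 ppm = 5.1 mg/L as Cl₂.
(b) Cl₂ equivalent needed: 5.1 mg/L × 383,000 L = 1,953,000 mg = 1953 g.
(b) Product at 89.9% available chlorine: 1953 / 0.899 = 2173 g.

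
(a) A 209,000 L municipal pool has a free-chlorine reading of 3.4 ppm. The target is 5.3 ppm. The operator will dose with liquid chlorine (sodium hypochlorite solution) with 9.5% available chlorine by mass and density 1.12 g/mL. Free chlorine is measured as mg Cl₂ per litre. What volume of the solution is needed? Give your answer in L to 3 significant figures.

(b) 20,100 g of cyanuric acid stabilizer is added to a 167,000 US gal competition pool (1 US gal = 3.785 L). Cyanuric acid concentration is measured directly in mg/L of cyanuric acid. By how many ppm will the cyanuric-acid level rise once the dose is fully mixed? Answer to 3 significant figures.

(a) 3.73 L; (b) 31.8 ppm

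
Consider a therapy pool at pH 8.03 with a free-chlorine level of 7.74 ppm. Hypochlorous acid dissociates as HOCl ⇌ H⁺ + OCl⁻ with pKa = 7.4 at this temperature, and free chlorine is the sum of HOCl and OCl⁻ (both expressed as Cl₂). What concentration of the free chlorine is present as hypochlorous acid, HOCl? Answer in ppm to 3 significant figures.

1.47 ppm

[OCl⁻]/[HOCl] = 10^(pH − pKa) = 10^(8.03 − 7.4) = 10^0.63 = 4.266.
Fraction as HOCl = 1 / (1 + 4.266) = 0.1899.
HOCl = 0.1899 × 7.74 ppm = 1.47 ppm.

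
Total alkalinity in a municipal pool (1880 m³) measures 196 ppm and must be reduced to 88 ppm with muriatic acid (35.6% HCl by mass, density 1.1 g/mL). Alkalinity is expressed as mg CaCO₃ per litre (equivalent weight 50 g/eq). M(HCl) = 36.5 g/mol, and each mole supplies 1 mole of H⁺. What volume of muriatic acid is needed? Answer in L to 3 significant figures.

Volume: 1880 m³ = 1,880,000 L.
Alkalinity to neutralize: (196 − 88) = 108 mg/L as CaCO₃ × 1,880,000 L = 203,000 g as CaCO₃.
Equivalents of H⁺ required: 203,000 ÷ 50 g/eq = 4061 eq = 4061 mol HCl.
Mass of HCl: 4061 × 36.5 = 148,200 g.
Mass of 35.6% solution: 148,200 / 0.356 = 416,300 g.
Volume: 416,300 g ÷ 1.1 g/mL = 378,500 mL.

378 L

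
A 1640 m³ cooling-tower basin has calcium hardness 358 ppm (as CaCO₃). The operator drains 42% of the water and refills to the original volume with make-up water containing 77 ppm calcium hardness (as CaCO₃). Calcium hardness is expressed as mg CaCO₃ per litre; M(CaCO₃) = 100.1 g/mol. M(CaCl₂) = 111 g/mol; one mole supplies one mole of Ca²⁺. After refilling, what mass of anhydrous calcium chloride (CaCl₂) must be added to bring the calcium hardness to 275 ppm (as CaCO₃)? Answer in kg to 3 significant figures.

Volume: 1640 m³ = 1,640,000 L.
After draining 42% and refilling: 358 × 0.58 + 77 × 0.42 = 239.98 ppm.
Deficit to target: 275 − 239.98 = 35.02 mg/L.
As CaCO₃: 35.02 mg/L × 1,640,000 L = 57,430 g; ÷ 100.1 = 573.8 mol Ca²⁺.
Mass: 573.8 × 111 = 63,690 g.

63.7 kg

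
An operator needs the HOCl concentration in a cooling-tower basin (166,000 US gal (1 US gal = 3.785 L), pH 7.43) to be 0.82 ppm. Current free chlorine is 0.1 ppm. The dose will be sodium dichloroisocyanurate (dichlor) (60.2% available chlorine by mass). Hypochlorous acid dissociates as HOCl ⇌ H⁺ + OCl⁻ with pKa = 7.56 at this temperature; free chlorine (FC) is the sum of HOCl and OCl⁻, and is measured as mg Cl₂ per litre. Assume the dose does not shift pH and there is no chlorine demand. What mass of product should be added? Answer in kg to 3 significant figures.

Volume: 166,000 US gal × 3.785 L/gal = 628,310 L.
[OCl⁻]/[HOCl] = 10^(pH − pKa) = 10^(7.43 − 7.56) = 0.7413; fraction as HOCl = 1/(1 + 0.7413) = 0.5743.
Free chlorine required for 0.82 ppm HOCl: 0.82 / 0.5743 = 1.428 ppm.
FC to add: 1.428 − 0.1 = 1.328 mg/L as Cl₂.
Cl₂ equivalent: 1.328 mg/L × 628,310 L = 834.3 g.
Product at 60.2% available Cl: 834.3 / 0.602 = 1386 g.

1.39 kg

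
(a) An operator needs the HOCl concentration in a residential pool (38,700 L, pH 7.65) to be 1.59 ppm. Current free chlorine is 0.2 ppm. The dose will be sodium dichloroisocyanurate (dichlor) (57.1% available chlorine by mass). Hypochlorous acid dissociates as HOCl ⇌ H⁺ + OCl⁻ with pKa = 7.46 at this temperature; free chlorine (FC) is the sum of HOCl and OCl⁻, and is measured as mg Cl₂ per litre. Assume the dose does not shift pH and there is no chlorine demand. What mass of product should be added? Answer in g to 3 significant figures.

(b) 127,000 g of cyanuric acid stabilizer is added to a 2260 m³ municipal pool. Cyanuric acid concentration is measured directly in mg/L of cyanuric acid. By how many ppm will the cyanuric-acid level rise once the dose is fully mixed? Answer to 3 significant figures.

(a) 261 g; (b) 56.2 ppm

(a) [OCl⁻]/[HOCl] = 10^(pH − pKa) = 10^(7.65 − 7.46) = 1.549; fraction as HOCl = 1/(1 + 1.549) = 0.3923.
(a) Free chlorine required for 1.59 ppm HOCl: 1.59 / 0.3923 = 4.053 ppm.
(a) FC to add: 4.053 − 0.2 = 3.853 mg/L as Cl₂.
(a) Cl₂ equivalent: 3.853 mg/L × 38,700 L = 149.1 g.
(a) Product at 57.1% available Cl: 149.1 / 0.571 = 261.1 g.

(b) Volume: 2260 m³ = 2,260,000 L.
(b) Rise: 127,000 g / 2,260,000 L × 1000 = 56.19 mg/L.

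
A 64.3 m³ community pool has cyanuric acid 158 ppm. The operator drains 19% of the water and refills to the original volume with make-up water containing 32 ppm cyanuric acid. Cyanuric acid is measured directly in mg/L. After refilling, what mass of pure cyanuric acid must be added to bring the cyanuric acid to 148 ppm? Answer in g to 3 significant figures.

Volume: 64.3 m³ = 64,300 L.
After draining 19% and refilling: 158 × 0.81 + 32 × 0.19 = 134.06 ppm.
Deficit to target: 148 − 134.06 = 13.94 mg/L.
Mass: 13.94 mg/L × 64,300 L = 896.3 g cyanuric acid.

896 g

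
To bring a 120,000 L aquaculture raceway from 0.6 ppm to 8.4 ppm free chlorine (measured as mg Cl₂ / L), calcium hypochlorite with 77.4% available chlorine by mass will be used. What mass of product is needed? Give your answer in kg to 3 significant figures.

1.21 kg

Chlorine deficit: 8.4 − 0.6 = 7.8 ppm = 7.8 mg/L as Cl₂.
Cl₂ equivalent needed: 7.8 mg/L × 120,000 L = 936,000 mg = 936 g.
Product at 77.4% available chlorine: 936 / 0.774 = 1209 g.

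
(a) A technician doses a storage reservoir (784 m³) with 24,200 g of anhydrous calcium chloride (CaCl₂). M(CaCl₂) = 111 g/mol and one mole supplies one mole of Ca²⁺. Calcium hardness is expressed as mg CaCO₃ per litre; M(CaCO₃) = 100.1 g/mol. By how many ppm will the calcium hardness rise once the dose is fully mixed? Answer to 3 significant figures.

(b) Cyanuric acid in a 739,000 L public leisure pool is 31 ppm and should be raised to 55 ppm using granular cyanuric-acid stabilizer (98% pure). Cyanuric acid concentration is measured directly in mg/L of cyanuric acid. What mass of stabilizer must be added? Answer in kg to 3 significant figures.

(a) 27.8 ppm; (b) 18.1 kg

(a) Volume: 784 m³ = 784,000 L.
(a) Moles of Ca²⁺: 24,200 g ÷ 111 g/mol = 218 mol.
(a) As CaCO₃: 218 mol × 100.1 g/mol = 21,820 g.
(a) Rise: 21,820 g / 784,000 L × 1000 = 27.84 mg/L.

(b) CYA to add: (55 − 31) = 24 mg/L × 739,000 L = 17,740 g cyanuric acid.
(b) At 98% purity: 17,740 / 0.98 = 18,100 g product.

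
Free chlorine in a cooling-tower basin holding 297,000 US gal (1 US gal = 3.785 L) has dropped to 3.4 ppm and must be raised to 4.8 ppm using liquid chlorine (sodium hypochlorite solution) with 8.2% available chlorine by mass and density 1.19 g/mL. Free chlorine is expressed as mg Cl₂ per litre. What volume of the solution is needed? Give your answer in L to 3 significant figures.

Volume: 297,000 US gal × 3.785 L/gal = 1,124,145 L.
Chlorine deficit: 4.8 − 3.4 = 1.4 ppm = 1.4 mg/L as Cl₂.
Cl₂ equivalent needed: 1.4 mg/L × 1,124,145 L = 1,574,000 mg = 1574 g.
Product at 8.2% available chlorine: 1574 / 0.082 = 19,190 g.
Volume at density 1.19 g/mL: 19,190 g ÷ 1.19 g/mL = 16,130 mL.

16.1 L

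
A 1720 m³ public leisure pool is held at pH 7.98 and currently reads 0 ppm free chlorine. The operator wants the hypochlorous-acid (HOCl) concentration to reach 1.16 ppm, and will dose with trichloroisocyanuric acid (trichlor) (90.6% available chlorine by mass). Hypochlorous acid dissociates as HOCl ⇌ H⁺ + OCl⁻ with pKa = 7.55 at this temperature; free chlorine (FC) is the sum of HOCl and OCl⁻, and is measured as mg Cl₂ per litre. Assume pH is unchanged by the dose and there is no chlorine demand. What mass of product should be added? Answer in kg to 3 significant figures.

Volume: 1720 m³ = 1,720,000 L.
[OCl⁻]/[HOCl] = 10^(pH − pKa) = 10^(7.98 − 7.55) = 2.692; fraction as HOCl = 1/(1 + 2.692) = 0.2709.
Free chlorine required for 1.16 ppm HOCl: 1.16 / 0.2709 = 4.282 ppm.
FC to add: 4.282 − 0 = 4.282 mg/L as Cl₂.
Cl₂ equivalent: 4.282 mg/L × 1,720,000 L = 7365 g.
Product at 90.6% available Cl: 7365 / 0.906 = 8130 g.

8.13 kg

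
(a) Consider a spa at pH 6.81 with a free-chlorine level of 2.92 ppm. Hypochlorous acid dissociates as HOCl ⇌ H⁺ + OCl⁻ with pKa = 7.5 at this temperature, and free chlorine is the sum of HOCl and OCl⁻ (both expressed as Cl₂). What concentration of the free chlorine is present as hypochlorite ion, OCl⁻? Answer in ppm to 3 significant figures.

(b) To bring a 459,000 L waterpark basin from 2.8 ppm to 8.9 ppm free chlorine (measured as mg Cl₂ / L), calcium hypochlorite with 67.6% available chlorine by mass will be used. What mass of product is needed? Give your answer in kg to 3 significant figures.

(a) [OCl⁻]/[HOCl] = 10^(pH − pKa) = 10^(6.81 − 7.5) = 10^-0.69 = 0.2042.
(a) Fraction as HOCl = 1 / (1 + 0.2042) = 0.8304.
(a) OCl⁻ = (1 − 0.8304) × 2.92 ppm = 0.4951 ppm.

(b) Chlorine deficit: 8.9 − 2.8 = 6.1 ppm = 6.1 mg/L as Cl₂.
(b) Cl₂ equivalent needed: 6.1 mg/L × 459,000 L = 2,800,000 mg = 2800 g.
(b) Product at 67.6% available chlorine: 2800 / 0.676 = 4142 g.

(a) 0.495 ppm; (b) 4.14 kg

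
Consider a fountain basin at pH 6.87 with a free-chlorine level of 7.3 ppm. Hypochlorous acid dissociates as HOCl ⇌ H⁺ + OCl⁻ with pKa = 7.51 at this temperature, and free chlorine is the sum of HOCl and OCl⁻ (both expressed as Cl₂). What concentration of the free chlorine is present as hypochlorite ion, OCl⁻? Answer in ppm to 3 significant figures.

[OCl⁻]/[HOCl] = 10^(pH − pKa) = 10^(6.87 − 7.51) = 10^-0.64 = 0.2291.
Fraction as HOCl = 1 / (1 + 0.2291) = 0.8136.
OCl⁻ = (1 − 0.8136) × 7.3 ppm = 1.361 ppm.

1.36 ppm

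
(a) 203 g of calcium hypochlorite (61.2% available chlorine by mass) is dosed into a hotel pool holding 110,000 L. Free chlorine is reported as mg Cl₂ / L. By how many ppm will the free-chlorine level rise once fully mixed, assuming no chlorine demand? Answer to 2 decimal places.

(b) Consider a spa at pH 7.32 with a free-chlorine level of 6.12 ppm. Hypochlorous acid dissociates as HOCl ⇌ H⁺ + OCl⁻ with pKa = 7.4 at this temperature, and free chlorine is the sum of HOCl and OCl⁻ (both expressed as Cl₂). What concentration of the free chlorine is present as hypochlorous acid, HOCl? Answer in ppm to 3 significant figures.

(a) Available chlorine delivered: 203 g × 0.612 = 124.2 g as Cl₂.
(a) Concentration rise: 124.2 g / 110,000 L = 1.129 mg/L = 1.13 ppm.

(b) [OCl⁻]/[HOCl] = 10^(pH − pKa) = 10^(7.32 − 7.4) = 10^-0.08 = 0.8318.
(b) Fraction as HOCl = 1 / (1 + 0.8318) = 0.5459.
(b) HOCl = 0.5459 × 6.12 ppm = 3.341 ppm.

(a) 1.13 ppm; (b) 3.34 ppm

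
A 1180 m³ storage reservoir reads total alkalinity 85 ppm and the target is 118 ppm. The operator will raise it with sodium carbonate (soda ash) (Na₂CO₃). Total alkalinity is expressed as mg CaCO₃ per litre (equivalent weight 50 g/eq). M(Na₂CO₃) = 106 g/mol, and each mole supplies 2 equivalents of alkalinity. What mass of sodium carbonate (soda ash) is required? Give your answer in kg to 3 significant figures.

41.3 kg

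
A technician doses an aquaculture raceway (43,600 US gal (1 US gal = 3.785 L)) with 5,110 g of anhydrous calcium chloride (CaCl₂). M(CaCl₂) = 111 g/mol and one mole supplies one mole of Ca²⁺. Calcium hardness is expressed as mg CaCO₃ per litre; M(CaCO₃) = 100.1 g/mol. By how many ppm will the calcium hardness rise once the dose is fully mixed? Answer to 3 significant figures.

27.9 ppm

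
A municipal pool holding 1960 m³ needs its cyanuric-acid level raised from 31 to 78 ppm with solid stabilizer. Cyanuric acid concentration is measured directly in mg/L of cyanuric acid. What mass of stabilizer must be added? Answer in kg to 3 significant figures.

Volume: 1960 m³ = 1,960,000 L.
CYA to add: (78 − 31) = 47 mg/L × 1,960,000 L = 92,120 g cyanuric acid.

92.1 kg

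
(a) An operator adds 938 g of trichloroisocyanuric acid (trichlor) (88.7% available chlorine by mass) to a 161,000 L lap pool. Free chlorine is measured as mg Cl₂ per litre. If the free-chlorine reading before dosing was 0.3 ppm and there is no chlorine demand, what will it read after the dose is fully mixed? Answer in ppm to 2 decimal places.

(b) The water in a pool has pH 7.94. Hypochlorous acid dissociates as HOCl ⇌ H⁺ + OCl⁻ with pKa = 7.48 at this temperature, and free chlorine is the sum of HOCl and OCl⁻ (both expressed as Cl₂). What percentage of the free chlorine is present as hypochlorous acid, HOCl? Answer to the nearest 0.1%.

(a) Available chlorine delivered: 938 g × 0.887 = 832 g as Cl₂.
(a) Concentration rise: 832 g / 161,000 L = 5.168 mg/L = 5.17 ppm.
(a) Final FC: 0.3 + 5.17 = 5.47 ppm.

(b) [OCl⁻]/[HOCl] = 10^(pH − pKa) = 10^(7.94 − 7.48) = 10^0.46 = 2.884.
(b) Fraction as HOCl = 1 / (1 + 2.884) = 0.2575.

(a) 5.47 ppm; (b) 25.7%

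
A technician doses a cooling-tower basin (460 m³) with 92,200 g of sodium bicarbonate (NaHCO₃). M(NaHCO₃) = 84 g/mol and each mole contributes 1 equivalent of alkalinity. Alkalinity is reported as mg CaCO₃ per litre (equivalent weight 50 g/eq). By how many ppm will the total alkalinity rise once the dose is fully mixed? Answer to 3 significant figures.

Volume: 460 m³ = 460,000 L.
Moles of NaHCO₃: 92,200 g ÷ 84 g/mol = 1098 mol → 1098 eq of alkalinity.
As CaCO₃: 1098 eq × 50 g/eq = 54,880 g.
Rise: 54,880 g / 460,000 L × 1000 = 119.3 mg/L.

119 ppm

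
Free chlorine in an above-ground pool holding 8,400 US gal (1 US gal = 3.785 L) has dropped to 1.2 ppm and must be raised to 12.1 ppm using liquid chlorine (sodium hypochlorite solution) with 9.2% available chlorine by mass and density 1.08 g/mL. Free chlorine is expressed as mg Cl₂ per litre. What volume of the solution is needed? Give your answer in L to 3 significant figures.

3.49 L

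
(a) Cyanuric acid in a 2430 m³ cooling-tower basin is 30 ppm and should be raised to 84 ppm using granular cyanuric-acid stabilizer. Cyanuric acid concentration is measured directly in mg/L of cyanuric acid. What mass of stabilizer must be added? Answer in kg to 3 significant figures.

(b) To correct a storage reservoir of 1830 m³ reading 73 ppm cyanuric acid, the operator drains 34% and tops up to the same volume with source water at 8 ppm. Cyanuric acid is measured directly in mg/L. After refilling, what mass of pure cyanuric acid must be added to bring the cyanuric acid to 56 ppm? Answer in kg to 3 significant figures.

(a) 131 kg; (b) 9.33 kg

(a) Volume: 2430 m³ = 2,430,000 L.
(a) CYA to add: (84 − 30) = 54 mg/L × 2,430,000 L = 131,200 g cyanuric acid.

(b) Volume: 1830 m³ = 1,830,000 L.
(b) After draining 34% and refilling: 73 × 0.66 + 8 × 0.34 = 50.9 ppm.
(b) Deficit to target: 56 − 50.9 = 5.1 mg/L.
(b) Mass: 5.1 mg/L × 1,830,000 L = 9333 g cyanuric acid.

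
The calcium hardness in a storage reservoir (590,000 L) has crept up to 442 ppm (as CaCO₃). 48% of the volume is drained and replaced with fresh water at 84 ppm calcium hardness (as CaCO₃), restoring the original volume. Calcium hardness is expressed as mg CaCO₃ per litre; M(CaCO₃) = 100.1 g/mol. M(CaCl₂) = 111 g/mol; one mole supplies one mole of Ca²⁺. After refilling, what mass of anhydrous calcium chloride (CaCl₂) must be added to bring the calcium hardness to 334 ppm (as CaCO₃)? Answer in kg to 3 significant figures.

41.8 kg

After draining 48% and refilling: 442 × 0.52 + 84 × 0.48 = 270.16 ppm.
Deficit to target: 334 − 270.16 = 63.84 mg/L.
As CaCO₃: 63.84 mg/L × 590,000 L = 37,670 g; ÷ 100.1 = 376.3 mol Ca²⁺.
Mass: 376.3 × 111 = 41,770 g.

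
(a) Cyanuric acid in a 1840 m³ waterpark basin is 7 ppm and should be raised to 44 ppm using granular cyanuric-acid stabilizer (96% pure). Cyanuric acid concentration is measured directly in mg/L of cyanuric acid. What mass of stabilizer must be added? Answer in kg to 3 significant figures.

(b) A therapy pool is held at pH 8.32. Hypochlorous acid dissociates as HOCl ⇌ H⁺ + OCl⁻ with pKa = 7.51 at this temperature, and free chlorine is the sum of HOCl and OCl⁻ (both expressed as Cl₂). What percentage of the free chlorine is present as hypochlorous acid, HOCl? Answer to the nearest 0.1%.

(a) 70.9 kg; (b) 13.4%

(a) Volume: 1840 m³ = 1,840,000 L.
(a) CYA to add: (44 − 7) = 37 mg/L × 1,840,000 L = 68,080 g cyanuric acid.
(a) At 96% purity: 68,080 / 0.96 = 70,920 g product.

(b) [OCl⁻]/[HOCl] = 10^(pH − pKa) = 10^(8.32 − 7.51) = 10^0.81 = 6.457.
(b) Fraction as HOCl = 1 / (1 + 6.457) = 0.1341.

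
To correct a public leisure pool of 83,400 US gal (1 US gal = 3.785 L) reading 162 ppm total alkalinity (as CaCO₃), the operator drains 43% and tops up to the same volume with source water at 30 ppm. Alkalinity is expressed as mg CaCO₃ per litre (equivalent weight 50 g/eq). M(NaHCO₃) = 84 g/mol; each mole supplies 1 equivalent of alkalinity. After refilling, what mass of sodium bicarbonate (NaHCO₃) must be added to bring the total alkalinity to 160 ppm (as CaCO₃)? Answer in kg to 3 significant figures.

Volume: 83,400 US gal × 3.785 L/gal = 315,669 L.
After draining 43% and refilling: 162 × 0.57 + 30 × 0.43 = 105.24 ppm.
Deficit to target: 160 − 105.24 = 54.76 mg/L.
As CaCO₃: 54.76 mg/L × 315,669 L = 17,290 g; ÷ 50 g/eq ÷ 1 = 345.7 mol NaHCO₃.
Mass: 345.7 × 84 = 29,040 g.

29.0 kg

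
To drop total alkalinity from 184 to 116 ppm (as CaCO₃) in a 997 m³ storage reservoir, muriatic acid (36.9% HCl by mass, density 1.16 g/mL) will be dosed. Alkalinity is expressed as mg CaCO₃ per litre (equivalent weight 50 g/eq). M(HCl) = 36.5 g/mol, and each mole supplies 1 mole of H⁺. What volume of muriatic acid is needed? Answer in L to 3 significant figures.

116 L

Volume: 997 m³ = 997,000 L.
Alkalinity to neutralize: (184 − 116) = 68 mg/L as CaCO₃ × 997,000 L = 67,800 g as CaCO₃.
Equivalents of H⁺ required: 67,800 ÷ 50 g/eq = 1356 eq = 1356 mol HCl.
Mass of HCl: 1356 × 36.5 = 49,490 g.
Mass of 36.9% solution: 49,490 / 0.369 = 134,100 g.
Volume: 134,100 g ÷ 1.16 g/mL = 115,600 mL.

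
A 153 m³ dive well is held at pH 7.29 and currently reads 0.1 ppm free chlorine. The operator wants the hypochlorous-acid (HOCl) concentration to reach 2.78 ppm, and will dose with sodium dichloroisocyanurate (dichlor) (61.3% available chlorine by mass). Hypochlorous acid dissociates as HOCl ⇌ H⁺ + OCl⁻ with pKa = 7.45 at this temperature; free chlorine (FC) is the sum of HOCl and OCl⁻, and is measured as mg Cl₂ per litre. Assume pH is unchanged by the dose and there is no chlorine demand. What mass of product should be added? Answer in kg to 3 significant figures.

1.15 kg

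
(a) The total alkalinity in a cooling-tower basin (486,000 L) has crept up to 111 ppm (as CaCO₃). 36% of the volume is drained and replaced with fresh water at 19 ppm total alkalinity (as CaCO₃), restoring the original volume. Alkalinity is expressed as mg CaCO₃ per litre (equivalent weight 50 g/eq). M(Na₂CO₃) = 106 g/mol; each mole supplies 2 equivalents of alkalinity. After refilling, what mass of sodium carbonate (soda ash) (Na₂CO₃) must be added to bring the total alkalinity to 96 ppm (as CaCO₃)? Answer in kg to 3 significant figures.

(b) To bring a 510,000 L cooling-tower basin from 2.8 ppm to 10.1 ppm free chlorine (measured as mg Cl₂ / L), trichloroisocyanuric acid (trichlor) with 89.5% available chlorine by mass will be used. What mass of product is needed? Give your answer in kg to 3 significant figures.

(a) After draining 36% and refilling: 111 × 0.64 + 19 × 0.36 = 77.88 ppm.
(a) Deficit to target: 96 − 77.88 = 18.12 mg/L.
(a) As CaCO₃: 18.12 mg/L × 486,000 L = 8806 g; ÷ 50 g/eq ÷ 2 = 88.06 mol Na₂CO₃.
(a) Mass: 88.06 × 106 = 9335 g.

(b) Chlorine deficit: 10.1 − 2.8 = 7.3 ppm = 7.3 mg/L as Cl₂.
(b) Cl₂ equivalent needed: 7.3 mg/L × 510,000 L = 3,723,000 mg = 3723 g.
(b) Product at 89.5% available chlorine: 3723 / 0.895 = 4160 g.

(a) 9.33 kg; (b) 4.16 kg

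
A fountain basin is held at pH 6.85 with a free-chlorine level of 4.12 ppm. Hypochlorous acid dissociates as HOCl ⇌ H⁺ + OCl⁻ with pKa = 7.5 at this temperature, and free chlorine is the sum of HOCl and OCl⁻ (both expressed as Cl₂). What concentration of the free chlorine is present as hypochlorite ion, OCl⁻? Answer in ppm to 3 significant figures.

[OCl⁻]/[HOCl] = 10^(pH − pKa) = 10^(6.85 − 7.5) = 10^-0.65 = 0.2239.
Fraction as HOCl = 1 / (1 + 0.2239) = 0.8171.
OCl⁻ = (1 − 0.8171) × 4.12 ppm = 0.7536 ppm.

0.754 ppm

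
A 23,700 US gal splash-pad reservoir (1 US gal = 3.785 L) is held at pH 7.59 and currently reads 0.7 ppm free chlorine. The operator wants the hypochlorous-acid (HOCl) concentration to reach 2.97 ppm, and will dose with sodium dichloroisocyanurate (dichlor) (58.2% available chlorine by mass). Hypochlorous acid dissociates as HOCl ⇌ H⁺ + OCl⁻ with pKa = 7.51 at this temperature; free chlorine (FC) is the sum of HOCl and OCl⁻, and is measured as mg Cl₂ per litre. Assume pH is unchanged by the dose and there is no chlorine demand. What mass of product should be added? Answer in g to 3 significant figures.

Volume: 23,700 US gal × 3.785 L/gal = 89,704 L.
[OCl⁻]/[HOCl] = 10^(pH − pKa) = 10^(7.59 − 7.51) = 1.202; fraction as HOCl = 1/(1 + 1.202) = 0.4541.
Free chlorine required for 2.97 ppm HOCl: 2.97 / 0.4541 = 6.541 ppm.
FC to add: 6.541 − 0.7 = 5.841 mg/L as Cl₂.
Cl₂ equivalent: 5.841 mg/L × 89,704 L = 523.9 g.
Product at 58.2% available Cl: 523.9 / 0.582 = 900.2 g.

900 g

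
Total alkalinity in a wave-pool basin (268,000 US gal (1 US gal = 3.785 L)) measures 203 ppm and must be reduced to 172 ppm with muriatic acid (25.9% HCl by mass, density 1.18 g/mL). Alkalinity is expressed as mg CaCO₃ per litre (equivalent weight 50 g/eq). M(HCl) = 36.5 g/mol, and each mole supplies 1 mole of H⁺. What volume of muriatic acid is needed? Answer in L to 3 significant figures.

Volume: 268,000 US gal × 3.785 L/gal = 1,014,380 L.
Alkalinity to neutralize: (203 − 172) = 31 mg/L as CaCO₃ × 1,014,380 L = 31,450 g as CaCO₃.
Equivalents of H⁺ required: 31,450 ÷ 50 g/eq = 628.9 eq = 628.9 mol HCl.
Mass of HCl: 628.9 × 36.5 = 22,960 g.
Mass of 25.9% solution: 22,960 / 0.259 = 88,630 g.
Volume: 88,630 g ÷ 1.18 g/mL = 75,110 mL.

75.1 L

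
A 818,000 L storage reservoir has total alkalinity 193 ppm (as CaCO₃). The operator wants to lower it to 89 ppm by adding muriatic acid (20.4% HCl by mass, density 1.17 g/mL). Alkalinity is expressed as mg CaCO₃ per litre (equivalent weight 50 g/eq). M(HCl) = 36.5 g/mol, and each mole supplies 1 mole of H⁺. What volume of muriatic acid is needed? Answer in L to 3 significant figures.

260 L

Alkalinity to neutralize: (193 − 89) = 104 mg/L as CaCO₃ × 818,000 L = 85,070 g as CaCO₃.
Equivalents of H⁺ required: 85,070 ÷ 50 g/eq = 1701 eq = 1701 mol HCl.
Mass of HCl: 1701 × 36.5 = 62,100 g.
Mass of 20.4% solution: 62,100 / 0.204 = 304,400 g.
Volume: 304,400 g ÷ 1.17 g/mL = 260,200 mL.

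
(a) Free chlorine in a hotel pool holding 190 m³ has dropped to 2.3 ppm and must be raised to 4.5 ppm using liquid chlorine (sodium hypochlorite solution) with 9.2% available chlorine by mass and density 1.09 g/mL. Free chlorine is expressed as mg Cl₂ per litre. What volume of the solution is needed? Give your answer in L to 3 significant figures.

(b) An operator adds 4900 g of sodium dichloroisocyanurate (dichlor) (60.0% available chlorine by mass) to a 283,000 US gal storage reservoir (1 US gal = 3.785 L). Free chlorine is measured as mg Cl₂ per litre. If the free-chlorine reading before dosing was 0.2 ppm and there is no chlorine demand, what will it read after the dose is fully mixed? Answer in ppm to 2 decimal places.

(a) 4.17 L; (b) 2.94 ppm

(a) Volume: 190 m³ = 190,000 L.
(a) Chlorine deficit: 4.5 − 2.3 = 2.2 ppm = 2.2 mg/L as Cl₂.
(a) Cl₂ equivalent needed: 2.2 mg/L × 190,000 L = 418,000 mg = 418 g.
(a) Product at 9.2% available chlorine: 418 / 0.092 = 4543 g.
(a) Volume at density 1.09 g/mL: 4543 g ÷ 1.09 g/mL = 4168 mL.

(b) Volume: 283,000 US gal × 3.785 L/gal = 1,071,155 L.
(b) Available chlorine delivered: 4900 g × 0.6 = 2940 g as Cl₂.
(b) Concentration rise: 2940 g / 1,071,155 L = 2.745 mg/L = 2.74 ppm.
(b) Final FC: 0.2 + 2.74 = 2.94 ppm.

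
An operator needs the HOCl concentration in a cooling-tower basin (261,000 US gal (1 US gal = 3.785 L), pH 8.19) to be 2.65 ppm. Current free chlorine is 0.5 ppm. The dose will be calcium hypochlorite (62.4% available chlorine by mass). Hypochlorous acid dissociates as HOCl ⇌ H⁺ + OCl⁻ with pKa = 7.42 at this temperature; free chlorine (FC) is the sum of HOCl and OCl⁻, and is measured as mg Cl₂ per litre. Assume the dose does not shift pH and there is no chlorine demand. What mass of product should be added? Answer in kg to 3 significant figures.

28.1 kg

Volume: 261,000 US gal × 3.785 L/gal = 987,885 L.
[OCl⁻]/[HOCl] = 10^(pH − pKa) = 10^(8.19 − 7.42) = 5.888; fraction as HOCl = 1/(1 + 5.888) = 0.1452.
Free chlorine required for 2.65 ppm HOCl: 2.65 / 0.1452 = 18.25 ppm.
FC to add: 18.25 − 0.5 = 17.75 mg/L as Cl₂.
Cl₂ equivalent: 17.75 mg/L × 987,885 L = 17,540 g.
Product at 62.4% available Cl: 17,540 / 0.624 = 28,110 g.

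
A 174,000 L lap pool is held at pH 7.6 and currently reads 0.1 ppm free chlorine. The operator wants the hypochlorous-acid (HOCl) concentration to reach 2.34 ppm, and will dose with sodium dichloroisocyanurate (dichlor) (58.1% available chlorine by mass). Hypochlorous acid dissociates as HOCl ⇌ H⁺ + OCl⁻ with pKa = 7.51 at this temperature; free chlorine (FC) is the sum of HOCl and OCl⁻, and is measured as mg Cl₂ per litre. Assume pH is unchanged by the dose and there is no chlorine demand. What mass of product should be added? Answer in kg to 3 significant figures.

1.53 kg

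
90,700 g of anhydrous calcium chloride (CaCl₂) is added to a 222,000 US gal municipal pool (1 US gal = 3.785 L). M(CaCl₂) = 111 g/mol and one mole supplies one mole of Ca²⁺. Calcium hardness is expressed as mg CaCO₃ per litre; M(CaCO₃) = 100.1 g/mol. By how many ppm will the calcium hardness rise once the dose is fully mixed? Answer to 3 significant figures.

Volume: 222,000 US gal × 3.785 L/gal = 840,270 L.
Moles of Ca²⁺: 90,700 g ÷ 111 g/mol = 817.1 mol.
As CaCO₃: 817.1 mol × 100.1 g/mol = 81,790 g.
Rise: 81,790 g / 840,270 L × 1000 = 97.34 mg/L.

97.3 ppm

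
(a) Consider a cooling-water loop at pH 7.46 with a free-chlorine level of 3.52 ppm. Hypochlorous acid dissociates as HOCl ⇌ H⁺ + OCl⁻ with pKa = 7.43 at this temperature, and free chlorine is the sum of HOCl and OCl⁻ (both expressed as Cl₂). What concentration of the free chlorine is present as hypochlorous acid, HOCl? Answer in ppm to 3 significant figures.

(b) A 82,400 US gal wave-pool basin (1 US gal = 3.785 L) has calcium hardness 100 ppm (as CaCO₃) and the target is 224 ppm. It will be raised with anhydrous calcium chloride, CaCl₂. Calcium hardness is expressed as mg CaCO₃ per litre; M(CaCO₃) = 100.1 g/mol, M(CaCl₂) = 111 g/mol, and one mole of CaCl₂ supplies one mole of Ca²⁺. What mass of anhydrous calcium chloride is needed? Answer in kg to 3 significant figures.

(a) [OCl⁻]/[HOCl] = 10^(pH − pKa) = 10^(7.46 − 7.43) = 10^0.03 = 1.072.
(a) Fraction as HOCl = 1 / (1 + 1.072) = 0.4827.
(a) HOCl = 0.4827 × 3.52 ppm = 1.699 ppm.

(b) Volume: 82,400 US gal × 3.785 L/gal = 311,884 L.
(b) Hardness to add: (224 − 100) = 124 mg/L as CaCO₃ × 311,884 L = 38,670 g as CaCO₃.
(b) Moles of Ca²⁺ (1 mol Ca²⁺ ≡ 1 mol CaCO₃): 38,670 / 100.1 g/mol = 386.3 mol.
(b) Mass of CaCl₂: 386.3 × 111 = 42,880 g.

(a) 1.70 ppm; (b) 42.9 kg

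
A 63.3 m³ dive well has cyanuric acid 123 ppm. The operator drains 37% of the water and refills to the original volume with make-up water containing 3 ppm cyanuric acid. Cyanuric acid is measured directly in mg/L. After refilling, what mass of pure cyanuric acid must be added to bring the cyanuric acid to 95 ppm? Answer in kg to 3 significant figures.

1.04 kg

Volume: 63.3 m³ = 63,300 L.
After draining 37% and refilling: 123 × 0.63 + 3 × 0.37 = 78.6 ppm.
Deficit to target: 95 − 78.6 = 16.4 mg/L.
Mass: 16.4 mg/L × 63,300 L = 1038 g cyanuric acid.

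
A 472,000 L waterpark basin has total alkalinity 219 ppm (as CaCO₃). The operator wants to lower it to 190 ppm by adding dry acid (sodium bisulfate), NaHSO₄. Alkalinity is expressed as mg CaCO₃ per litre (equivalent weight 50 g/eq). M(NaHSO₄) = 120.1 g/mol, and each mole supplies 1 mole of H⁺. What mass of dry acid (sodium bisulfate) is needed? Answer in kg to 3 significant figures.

32.9 kg

Alkalinity to neutralize: (219 − 190) = 29 mg/L as CaCO₃ × 472,000 L = 13,690 g as CaCO₃.
Equivalents of H⁺ required: 13,690 ÷ 50 g/eq = 273.8 eq = 273.8 mol NaHSO₄.
Mass of NaHSO₄: 273.8 × 120.1 = 32,880 g.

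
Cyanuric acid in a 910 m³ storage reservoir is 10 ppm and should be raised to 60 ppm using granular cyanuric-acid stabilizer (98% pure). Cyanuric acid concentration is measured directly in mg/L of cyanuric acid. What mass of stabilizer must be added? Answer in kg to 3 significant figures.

Volume: 910 m³ = 910,000 L.
CYA to add: (60 − 10) = 50 mg/L × 910,000 L = 45,500 g cyanuric acid.
At 98% purity: 45,500 / 0.98 = 46,430 g product.

46.4 kg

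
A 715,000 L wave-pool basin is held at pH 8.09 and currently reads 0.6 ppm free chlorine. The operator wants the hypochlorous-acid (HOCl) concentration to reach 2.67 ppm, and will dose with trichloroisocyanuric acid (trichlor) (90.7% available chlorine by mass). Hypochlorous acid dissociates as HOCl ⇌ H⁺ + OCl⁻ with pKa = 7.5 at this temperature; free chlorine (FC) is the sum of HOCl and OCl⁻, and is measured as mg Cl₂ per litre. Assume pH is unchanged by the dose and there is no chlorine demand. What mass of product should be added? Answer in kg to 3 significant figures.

9.82 kg

[OCl⁻]/[HOCl] = 10^(pH − pKa) = 10^(8.09 − 7.5) = 3.89; fraction as HOCl = 1/(1 + 3.89) = 0.2045.
Free chlorine required for 2.67 ppm HOCl: 2.67 / 0.2045 = 13.06 ppm.
FC to add: 13.06 − 0.6 = 12.46 mg/L as Cl₂.
Cl₂ equivalent: 12.46 mg/L × 715,000 L = 8907 g.
Product at 90.7% available Cl: 8907 / 0.907 = 9820 g.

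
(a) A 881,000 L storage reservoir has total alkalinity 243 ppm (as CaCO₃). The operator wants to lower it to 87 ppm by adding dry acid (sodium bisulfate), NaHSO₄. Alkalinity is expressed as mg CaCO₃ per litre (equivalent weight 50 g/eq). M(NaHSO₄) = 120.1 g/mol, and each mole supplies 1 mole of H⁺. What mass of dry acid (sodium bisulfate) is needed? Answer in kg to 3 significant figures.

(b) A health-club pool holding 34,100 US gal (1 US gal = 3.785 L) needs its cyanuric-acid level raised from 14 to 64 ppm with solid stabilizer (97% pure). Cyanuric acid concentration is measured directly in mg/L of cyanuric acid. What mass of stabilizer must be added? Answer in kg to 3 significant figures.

(a) 330 kg; (b) 6.65 kg

(a) Alkalinity to neutralize: (243 − 87) = 156 mg/L as CaCO₃ × 881,000 L = 137,400 g as CaCO₃.
(a) Equivalents of H⁺ required: 137,400 ÷ 50 g/eq = 2749 eq = 2749 mol NaHSO₄.
(a) Mass of NaHSO₄: 2749 × 120.1 = 330,100 g.

(b) Volume: 34,100 US gal × 3.785 L/gal = 129,068 L.
(b) CYA to add: (64 − 14) = 50 mg/L × 129,068 L = 6453 g cyanuric acid.
(b) At 97% purity: 6453 / 0.97 = 6653 g product.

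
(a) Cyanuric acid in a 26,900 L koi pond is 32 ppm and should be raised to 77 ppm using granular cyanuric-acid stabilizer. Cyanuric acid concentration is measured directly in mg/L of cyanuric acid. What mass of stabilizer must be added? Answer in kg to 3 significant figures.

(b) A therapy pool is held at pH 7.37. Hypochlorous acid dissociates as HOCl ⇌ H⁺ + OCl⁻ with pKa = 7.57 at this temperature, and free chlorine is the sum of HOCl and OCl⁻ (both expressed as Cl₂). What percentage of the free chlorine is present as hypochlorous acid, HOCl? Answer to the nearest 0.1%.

(a) CYA to add: (77 − 32) = 45 mg/L × 26,900 L = 1210 g cyanuric acid.

(b) [OCl⁻]/[HOCl] = 10^(pH − pKa) = 10^(7.37 − 7.57) = 10^-0.20 = 0.631.
(b) Fraction as HOCl = 1 / (1 + 0.631) = 0.6131.

(a) 1.21 kg; (b) 61.3%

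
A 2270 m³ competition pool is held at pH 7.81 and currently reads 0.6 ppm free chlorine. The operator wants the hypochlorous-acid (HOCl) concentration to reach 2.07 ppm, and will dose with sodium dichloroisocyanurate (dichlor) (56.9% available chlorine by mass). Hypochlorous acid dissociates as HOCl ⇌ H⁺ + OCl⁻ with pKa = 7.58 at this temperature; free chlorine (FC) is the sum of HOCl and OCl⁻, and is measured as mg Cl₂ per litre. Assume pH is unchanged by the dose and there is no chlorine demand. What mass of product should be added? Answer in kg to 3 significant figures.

19.9 kg

Volume: 2270 m³ = 2,270,000 L.
[OCl⁻]/[HOCl] = 10^(pH − pKa) = 10^(7.81 − 7.58) = 1.698; fraction as HOCl = 1/(1 + 1.698) = 0.3706.
Free chlorine required for 2.07 ppm HOCl: 2.07 / 0.3706 = 5.585 ppm.
FC to add: 5.585 − 0.6 = 4.985 mg/L as Cl₂.
Cl₂ equivalent: 4.985 mg/L × 2,270,000 L = 11,320 g.
Product at 56.9% available Cl: 11,320 / 0.569 = 19,890 g.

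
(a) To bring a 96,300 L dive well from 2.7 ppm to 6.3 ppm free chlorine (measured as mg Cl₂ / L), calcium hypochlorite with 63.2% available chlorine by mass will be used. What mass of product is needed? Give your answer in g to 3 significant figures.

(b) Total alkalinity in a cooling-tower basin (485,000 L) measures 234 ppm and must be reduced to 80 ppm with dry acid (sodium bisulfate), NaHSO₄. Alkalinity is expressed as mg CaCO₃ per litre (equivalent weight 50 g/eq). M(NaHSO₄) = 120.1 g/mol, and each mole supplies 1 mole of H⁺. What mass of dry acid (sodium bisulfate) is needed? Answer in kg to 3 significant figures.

(a) 549 g; (b) 179 kg

(a) Chlorine deficit: 6.3 − 2.7 = 3.6 ppm = 3.6 mg/L as Cl₂.
(a) Cl₂ equivalent needed: 3.6 mg/L × 96,300 L = 346,700 mg = 346.7 g.
(a) Product at 63.2% available chlorine: 346.7 / 0.632 = 548.5 g.

(b) Alkalinity to neutralize: (234 − 80) = 154 mg/L as CaCO₃ × 485,000 L = 74,690 g as CaCO₃.
(b) Equivalents of H⁺ required: 74,690 ÷ 50 g/eq = 1494 eq = 1494 mol NaHSO₄.
(b) Mass of NaHSO₄: 1494 × 120.1 = 179,400 g.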